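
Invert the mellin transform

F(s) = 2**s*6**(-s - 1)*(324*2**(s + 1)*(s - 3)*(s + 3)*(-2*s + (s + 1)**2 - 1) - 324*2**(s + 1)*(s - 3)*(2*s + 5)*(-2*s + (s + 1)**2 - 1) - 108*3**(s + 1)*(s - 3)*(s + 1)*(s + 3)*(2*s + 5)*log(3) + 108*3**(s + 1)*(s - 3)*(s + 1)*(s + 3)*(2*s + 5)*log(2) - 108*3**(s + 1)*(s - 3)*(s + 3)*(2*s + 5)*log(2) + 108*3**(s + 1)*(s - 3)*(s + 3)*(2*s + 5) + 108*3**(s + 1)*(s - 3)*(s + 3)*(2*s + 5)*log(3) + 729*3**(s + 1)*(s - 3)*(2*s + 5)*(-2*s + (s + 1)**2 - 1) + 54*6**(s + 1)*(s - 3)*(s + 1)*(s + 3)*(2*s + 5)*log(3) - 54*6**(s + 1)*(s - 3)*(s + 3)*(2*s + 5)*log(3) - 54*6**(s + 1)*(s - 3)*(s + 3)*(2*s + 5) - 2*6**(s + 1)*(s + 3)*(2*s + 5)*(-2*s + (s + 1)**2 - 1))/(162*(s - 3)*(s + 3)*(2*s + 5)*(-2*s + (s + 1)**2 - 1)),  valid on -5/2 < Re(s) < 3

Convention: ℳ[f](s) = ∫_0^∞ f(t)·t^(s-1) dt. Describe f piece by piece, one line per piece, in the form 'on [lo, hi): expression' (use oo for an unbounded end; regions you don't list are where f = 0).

on [0, 2/3): 3*sqrt(6)*t**(5/2)/8
on [2/3, 1): 9*t**3/4
on [1, 2): log(3*t/2)/3
on [2, oo): 8/(81*t**3)

back out the common scale on t: 3*sqrt(3)*t**(5/2) on [0, 1/3); 18*t**3 on [1/3, 1/2); log(3*t)/3 on [1/2, 1); …
back out the shared t-power: 3*sqrt(3)*t**(3/2) on [0, 1/3); 18*t**2 on [1/3, 1/2); log(3*t)/(3*t) on [1/2, 1); …
undo the common scale on t: t**(3/2) on [0, 1); 2*t**2 on [1, 3/2); log(t)/t on [3/2, 3); …
split f at 2/3, 1, 2: ℳ[f](s) collects 4 kernel integrals
for t in [0, 2/3): the term is ∫ 3*sqrt(6)*t**(5/2)/8·t^(s-1)
on [2/3, 1): add ∫ 9*t**3/4·t^(s-1) dt
for t in [1, 2): the term is ∫ log(3*t/2)/3·t^(s-1)
over [2, ∞), the kernel integral of 8/(81*t**3) enters the sum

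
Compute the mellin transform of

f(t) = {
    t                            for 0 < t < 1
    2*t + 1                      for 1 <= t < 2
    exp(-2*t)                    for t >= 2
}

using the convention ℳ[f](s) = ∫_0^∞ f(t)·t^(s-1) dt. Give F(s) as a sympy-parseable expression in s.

the 3 pieces separated at 1, 2 each add one integral
on [0, 1) integrate f = t against the kernel
∫ over [1, 2) of (2*t + 1)·t^(s-1) joins the sum
∫ over [2, ∞) of exp(-2*t)·t^(s-1) joins the sum

(2**s*s*(s + 1)*uppergamma(s, 4) - 2*4**s*s - 4**s + 5*8**s*s + 8**s)/(4**s*s*(s + 1))
  Re(s) > -1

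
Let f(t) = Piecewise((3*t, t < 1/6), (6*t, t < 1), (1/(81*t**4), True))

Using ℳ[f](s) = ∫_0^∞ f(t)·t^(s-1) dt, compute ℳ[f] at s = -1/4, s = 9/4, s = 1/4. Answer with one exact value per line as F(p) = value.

peel off the common scale on t: t on [0, 1/2); 2*t on [1/2, 3); t**(-4) on [3, ∞)
linearity at 1/6, 1 turns ℳ[f](s) into 3 summed integrals
on [0, 1/6) integrate f = 3*t against the kernel
between 1/6 and 1 the integrand is 6*t·t^(s-1)
on [1, ∞): add ∫ 1/(81*t**4)·t^(s-1) dt

F(-1/4) = 11020/1377 - 2*6**(1/4)/3
F(9/4) = 13660/7371 - 6**(3/4)/1404
F(1/4) = 5836/1215 - 6**(3/4)/15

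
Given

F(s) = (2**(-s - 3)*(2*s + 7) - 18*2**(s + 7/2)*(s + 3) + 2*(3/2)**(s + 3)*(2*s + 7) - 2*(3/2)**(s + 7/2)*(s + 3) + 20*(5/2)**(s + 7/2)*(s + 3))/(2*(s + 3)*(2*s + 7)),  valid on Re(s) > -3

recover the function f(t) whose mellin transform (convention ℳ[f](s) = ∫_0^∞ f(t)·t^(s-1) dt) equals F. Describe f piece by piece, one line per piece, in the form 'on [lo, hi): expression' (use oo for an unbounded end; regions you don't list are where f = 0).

breakpoints 1/2, 3/2, 2: one integral from each of the 4 segments
for t in [0, 1/2): the term is ∫ 3*t**3/2·t^(s-1)
on [1/2, 3/2) integrate f = t**3 against the kernel
on [3/2, 2): add ∫ t**(7/2)/2·t^(s-1) dt
on [2, 5/2) integrate f = 5*t**(7/2) against the kernel

on [0, 1/2): 3*t**3/2
on [1/2, 3/2): t**3
on [3/2, 2): t**(7/2)/2
on [2, 5/2): 5*t**(7/2)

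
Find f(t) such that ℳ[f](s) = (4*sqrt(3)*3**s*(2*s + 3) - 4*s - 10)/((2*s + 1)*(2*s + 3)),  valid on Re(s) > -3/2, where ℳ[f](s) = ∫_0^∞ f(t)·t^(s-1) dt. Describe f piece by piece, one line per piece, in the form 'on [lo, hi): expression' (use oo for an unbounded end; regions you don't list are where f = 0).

the 2 pieces separated at 1 each add one integral
∫ t**(3/2)·t^(s-1) over [0, 1)
∫ over [1, 3) of 2*sqrt(t)·t^(s-1) joins the sum

on [0, 1): t**(3/2)
on [1, 3): 2*sqrt(t)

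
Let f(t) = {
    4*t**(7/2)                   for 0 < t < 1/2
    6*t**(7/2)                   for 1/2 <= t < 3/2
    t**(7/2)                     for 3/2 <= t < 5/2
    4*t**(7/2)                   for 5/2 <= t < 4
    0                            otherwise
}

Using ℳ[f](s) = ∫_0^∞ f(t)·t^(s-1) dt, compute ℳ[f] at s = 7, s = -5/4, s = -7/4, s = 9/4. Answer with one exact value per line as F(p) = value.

the 4 pieces separated at 1/2, 3/2, 5/2 each add one integral
the [0, 1/2) slice contributes ∫ 4*t**(7/2)·t^(s-1) dt
segment 1/2 to 3/2 holds 6*t**(7/2); add its integral
∫ over [3/2, 5/2) of t**(7/2)·t^(s-1) joins the sum
over [5/2, 4), the kernel integral of 4*t**(7/2) enters the sum

F(7) = -9765625*sqrt(10)/7168 - sqrt(2)/10752 + 98415*sqrt(6)/7168 + 16777216/21
F(-5/4) = -25*2**(3/4)*5**(1/4)/6 - 2**(3/4)/9 + 5*2**(3/4)*3**(1/4)/2 + 256*sqrt(2)/9
F(-7/4) = -15*2**(1/4)*5**(3/4)/7 - 2*2**(1/4)/7 + 15*2**(1/4)*3**(3/4)/7 + 128*sqrt(2)/7
F(9/4) = -9375*2**(1/4)*5**(3/4)/368 - 2**(1/4)/184 + 1215*2**(1/4)*3**(3/4)/368 + 32768*sqrt(2)/23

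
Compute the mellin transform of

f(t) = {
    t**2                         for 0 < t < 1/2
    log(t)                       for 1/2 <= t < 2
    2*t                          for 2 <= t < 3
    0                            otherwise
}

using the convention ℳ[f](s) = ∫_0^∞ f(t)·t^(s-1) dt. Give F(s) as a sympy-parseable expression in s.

breakpoints 1/2, 2: one integral from each of the 3 segments
the [0, 1/2) slice contributes ∫ t**2·t^(s-1) dt
over [1/2, 2), the kernel integral of log(t) enters the sum
the [2, 3) slice contributes ∫ 2*t·t^(s-1) dt

(-16*2**(2*s)*s**2*(s + 2) + 4*2**(2*s)*s*(s + 1)*(s + 2)*log(2) - 4*2**(2*s)*(s + 1)*(s + 2) + 24*6**s*s**2*(s + 2) + s**2*(s + 1) + 4*s*(s + 1)*(s + 2)*log(2) + 4*(s + 1)*(s + 2))/(4*2**s*s**2*(s + 1)*(s + 2))
  Re(s) > -2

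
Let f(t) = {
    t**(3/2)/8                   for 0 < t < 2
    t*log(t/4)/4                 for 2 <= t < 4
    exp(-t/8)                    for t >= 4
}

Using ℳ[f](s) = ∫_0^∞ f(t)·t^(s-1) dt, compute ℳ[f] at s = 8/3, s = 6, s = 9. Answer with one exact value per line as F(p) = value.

invert the common scale on t to get sqrt(2)*t**(3/2)/4 on [0, 1); t*log(t/2)/2 on [1, 2); exp(-t/4) on [2, ∞)
the common scale on t comes off first: t**(3/2) on [0, 1/2); t*log(t) on [1/2, 1); exp(-t/2) on [1, ∞)
decompose at 2, 4; ℳ[f](s) sums the 3 pieces' integrals
on [0, 2): add ∫ t**(3/2)/8·t^(s-1) dt
over [2, 4), the kernel integral of t*log(t/4)/4 enters the sum
segment [4, ∞) carries exp(-t/8); integrate it

F(8/3) = -288*2**(1/3)/121 + 18*2**(2/3)/121 + 12*2**(1/6)/25 + 6*2**(2/3)*log(2)/11 + 256*uppergamma(8/3, 1/2)
F(6) = -4064/49 + 32*sqrt(2)/15 + 32*log(2)/7 + 51863552*exp(-1/2)
F(9) = -65472/25 + 256*sqrt(2)/21 + 128*log(2)/5 + 8922316931072*exp(-1/2)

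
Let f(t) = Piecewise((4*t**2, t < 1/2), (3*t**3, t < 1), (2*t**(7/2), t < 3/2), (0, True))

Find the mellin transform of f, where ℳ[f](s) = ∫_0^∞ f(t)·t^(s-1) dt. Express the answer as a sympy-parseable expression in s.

the 3 pieces separated at 1/2, 1 each add one integral
[0, 1/2) adds the kernel integral of 4*t**2
between 1/2 and 1 the integrand is 3*t**3·t^(s-1)
∫ over [1, 3/2) of 2*t**(7/2)·t^(s-1) joins the sum

(2**(3/2 - s)*3**(s + 7/2)*(s + 2)*(s + 3) + 2**(3 - s)*(s + 3)*(2*s + 7) - 32*(s + 2)*(s + 3) + 24*(s + 2)*(2*s + 7) - 3*(s + 2)*(2*s + 7)/2**s)/(8*(s + 2)*(s + 3)*(2*s + 7))
  Re(s) > -2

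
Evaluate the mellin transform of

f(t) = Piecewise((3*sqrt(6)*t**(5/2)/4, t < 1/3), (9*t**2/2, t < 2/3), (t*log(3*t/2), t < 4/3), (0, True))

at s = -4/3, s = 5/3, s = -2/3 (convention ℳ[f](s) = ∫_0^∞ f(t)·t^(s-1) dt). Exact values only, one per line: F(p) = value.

F(-4/3) = 3*3**(1/3)*(-42*2**(1/3) - 21 - 14*2**(1/3)*log(2) + 2*sqrt(2) + 63*2**(2/3))/28
F(5/3) = 3**(1/3)*(-6600*2**(1/3) - 600 + 88*sqrt(2) + 5625*2**(2/3) + 17600*2**(1/3)*log(2))/39600
F(-2/3) = 3**(2/3)*(-264*2**(2/3) - 33 + 4*sqrt(2) + 88*2**(2/3)*log(2) + 330*2**(1/3))/88

undo the shared t-power: 3*sqrt(6)*t**(3/2)/4 on [0, 1/3); 9*t/2 on [1/3, 2/3); log(3*t/2) on [2/3, 4/3)
reversing the common scale on t: 3*sqrt(3)*t**(3/2) on [0, 1/6); 9*t on [1/6, 1/3); log(3*t) on [1/3, 2/3)
remove the common scale on t first: t**(3/2) on [0, 1/2); 3*t on [1/2, 1); log(t) on [1, 2)
slice at 1/3, 2/3, transform all 3 pieces, and sum them
for t in [0, 1/3): the term is ∫ 3*sqrt(6)*t**(5/2)/4·t^(s-1)
over [1/3, 2/3), the kernel integral of 9*t**2/2 enters the sum
∫ t*log(3*t/2)·t^(s-1) over [2/3, 4/3)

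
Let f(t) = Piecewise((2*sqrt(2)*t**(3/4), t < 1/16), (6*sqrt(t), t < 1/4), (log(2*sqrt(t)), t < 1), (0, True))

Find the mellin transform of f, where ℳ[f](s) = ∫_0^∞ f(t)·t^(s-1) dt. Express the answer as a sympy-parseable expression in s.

back out the power substitution: 2*sqrt(2)*t**(3/2) on [0, 1/4); 6*t on [1/4, 1/2); log(2*t) on [1/2, 1)
undo the common scale on t: t**(3/2) on [0, 1/2); 3*t on [1/2, 1); log(t) on [1, 2)
slice at 1/16, 1/4, transform all 3 pieces, and sum them
[0, 1/16) adds the kernel integral of 2*sqrt(2)*t**(3/4)
for t in [1/16, 1/4): the term is ∫ 6*sqrt(t)·t^(s-1)
segment [1/4, 1) carries log(2*sqrt(t)); integrate it

2**(-4*s - 1)*(16**s*s*(2*s + 1)*(4*s + 3)*log(4) - 16**s*(2*s + 1)*(4*s + 3) + 2**(2*s + 2)*s**2*(12*s + 9) + 4**s*(2*s + 1)*(4*s + 3) + s**2*(-24*s - 18) + sqrt(2)*s**2*(4*s + 2))/(s**2*(2*s + 1)*(4*s + 3))
  Re(s) > -3/4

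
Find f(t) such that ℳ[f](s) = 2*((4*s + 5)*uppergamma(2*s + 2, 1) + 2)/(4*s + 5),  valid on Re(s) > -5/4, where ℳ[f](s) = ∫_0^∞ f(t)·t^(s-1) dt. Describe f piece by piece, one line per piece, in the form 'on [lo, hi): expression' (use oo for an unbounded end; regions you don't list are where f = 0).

on [0, 1): t**(5/4)
on [1, oo): t*exp(-sqrt(t))

back out the power substitution: t**(5/2) on [0, 1); t**2*exp(-t) on [1, ∞)
reversing the shared t-power: sqrt(t) on [0, 1); exp(-t) on [1, ∞)
decompose at 1; ℳ[f](s) sums the 2 pieces' integrals
piece [0, 1): integrate t**(5/4) against the kernel
∫ over [1, ∞) of t*exp(-sqrt(t))·t^(s-1) joins the sum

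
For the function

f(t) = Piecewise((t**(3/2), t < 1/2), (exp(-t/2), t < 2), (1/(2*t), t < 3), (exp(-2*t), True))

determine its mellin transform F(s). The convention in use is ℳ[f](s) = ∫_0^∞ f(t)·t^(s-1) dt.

(12*24**s*(s - 1)*(2*s + 3)*uppergamma(s, 1/4) - 12*24**s*(s - 1)*(2*s + 3)*uppergamma(s, 1) - 3*24**s*(2*s + 3) + 2*36**s*(2*s + 3) + 12*6**s*(s - 1)*(2*s + 3)*uppergamma(s, 6) + 6*sqrt(2)*6**s*(s - 1))/(12*12**s*(s - 1)*(2*s + 3))
  Re(s) > -3/2

split f at 1/2, 2, 3: ℳ[f](s) collects 4 kernel integrals
segment 0 to 1/2 holds t**(3/2); add its integral
∫ over [1/2, 2) of exp(-t/2)·t^(s-1) joins the sum
for t in [2, 3): the term is ∫ 1/(2*t)·t^(s-1)
the [3, ∞) slice contributes ∫ exp(-2*t)·t^(s-1) dt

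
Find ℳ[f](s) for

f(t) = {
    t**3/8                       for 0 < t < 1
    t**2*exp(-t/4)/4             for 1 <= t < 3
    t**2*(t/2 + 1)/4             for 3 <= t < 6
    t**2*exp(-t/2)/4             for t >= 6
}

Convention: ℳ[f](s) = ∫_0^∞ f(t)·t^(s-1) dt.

(32*2**(2*s)*(s + 2)*(s + 3)*uppergamma(s + 2, 1/4) - 32*2**(2*s)*(s + 2)*(s + 3)*uppergamma(s + 2, 3/4) + 8*2**s*(s + 2)*(s + 3)*uppergamma(s + 2, 3) - 45*3**s*(s + 2) - 18*3**s + 288*6**s*(s + 2) + 72*6**s + s + 2)/(8*(s + 2)*(s + 3))
  Re(s) > -3

strip the common scale on t: t**3 on [0, 1/2); t**2*exp(-t/2) on [1/2, 3/2); t**2*(t + 1) on [3/2, 3); …
invert the shared t-power to get t on [0, 1/2); exp(-t/2) on [1/2, 3/2); t + 1 on [3/2, 3); …
split f at 1, 3, 6: ℳ[f](s) collects 4 kernel integrals
[0, 1) adds the kernel integral of t**3/8
on [1, 3) integrate f = t**2*exp(-t/4)/4 against the kernel
over [3, 6), the kernel integral of t**2*(t/2 + 1)/4 enters the sum
on [6, ∞): add ∫ t**2*exp(-t/2)/4·t^(s-1) dt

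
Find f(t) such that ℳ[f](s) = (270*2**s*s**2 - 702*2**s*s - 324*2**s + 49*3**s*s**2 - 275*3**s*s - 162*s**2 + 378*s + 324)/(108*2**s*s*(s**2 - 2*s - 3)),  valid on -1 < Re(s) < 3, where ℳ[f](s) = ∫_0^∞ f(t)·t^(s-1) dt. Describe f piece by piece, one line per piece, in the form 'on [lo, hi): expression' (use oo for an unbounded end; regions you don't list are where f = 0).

breakpoints 1/2, 1, 3/2: one integral from each of the 4 segments
segment 0 to 1/2 holds t; add its integral
over [1/2, 1), the kernel integral of (2*t + 1) enters the sum
∫ t/2·t^(s-1) over [1, 3/2)
on [3/2, ∞) integrate f = t**(-3) against the kernel

on [0, 1/2): t
on [1/2, 1): 2*t + 1
on [1, 3/2): t/2
on [3/2, oo): t**(-3)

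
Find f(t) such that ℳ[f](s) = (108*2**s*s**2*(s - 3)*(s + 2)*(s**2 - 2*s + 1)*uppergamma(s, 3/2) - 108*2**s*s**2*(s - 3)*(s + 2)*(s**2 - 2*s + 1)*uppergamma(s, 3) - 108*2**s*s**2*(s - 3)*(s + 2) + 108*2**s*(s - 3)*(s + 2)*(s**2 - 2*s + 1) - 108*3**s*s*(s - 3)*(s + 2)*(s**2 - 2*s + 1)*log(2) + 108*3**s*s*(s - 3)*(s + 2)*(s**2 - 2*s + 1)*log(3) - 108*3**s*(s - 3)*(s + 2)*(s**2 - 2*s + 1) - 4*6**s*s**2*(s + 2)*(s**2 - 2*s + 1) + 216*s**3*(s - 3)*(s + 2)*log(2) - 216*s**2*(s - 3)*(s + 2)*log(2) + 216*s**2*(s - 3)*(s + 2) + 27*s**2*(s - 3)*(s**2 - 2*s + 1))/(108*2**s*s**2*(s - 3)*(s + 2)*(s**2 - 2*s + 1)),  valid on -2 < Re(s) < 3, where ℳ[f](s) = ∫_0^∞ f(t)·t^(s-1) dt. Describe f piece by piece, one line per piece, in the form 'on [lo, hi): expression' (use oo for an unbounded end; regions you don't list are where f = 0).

on [0, 1/2): t**2
on [1/2, 1): log(t)/t
on [1, 3/2): log(t)
on [3/2, 3): exp(-t)
on [3, oo): t**(-3)

integrate the 5 segments split at 1/2, 1, 3/2, 3, then add the results
on [0, 1/2) integrate f = t**2 against the kernel
on [1/2, 1): add ∫ log(t)/t·t^(s-1) dt
segment 1 to 3/2 holds log(t); add its integral
between 3/2 and 3 the integrand is exp(-t)·t^(s-1)
on [3, ∞): add ∫ t**(-3)·t^(s-1) dt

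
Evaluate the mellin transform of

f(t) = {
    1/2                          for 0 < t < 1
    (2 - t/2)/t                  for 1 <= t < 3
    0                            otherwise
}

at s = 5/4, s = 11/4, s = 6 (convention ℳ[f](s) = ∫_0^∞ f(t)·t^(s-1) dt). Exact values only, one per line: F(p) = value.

reversing the shared t-power: t/2 on [0, 1); 2 - t/2 on [1, 3)
back out the common scale on t: t on [0, 1/2); 2 - t on [1/2, 3/2)
cuts at 1: linearity sums the 2 kernel integrals
over [0, 1), the kernel integral of 1/2 enters the sum
between 1 and 3 the integrand is (2 - t/2)/t·t^(s-1)

F(5/4) = -36/5 + 34*3**(1/4)/5
F(11/4) = -60/77 + 138*3**(3/4)/77
F(6) = 2173/60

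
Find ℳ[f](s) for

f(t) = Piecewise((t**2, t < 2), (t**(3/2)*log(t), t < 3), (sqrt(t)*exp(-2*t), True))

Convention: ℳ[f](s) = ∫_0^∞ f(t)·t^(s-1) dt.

6**(1/2 - s)*(-4*12**(s + 1/2)*(s + 2)*(2*s + 1)*log(2) - 8*12**(s + 1/2)*(s + 2)*log(2) + 8*12**(s + 1/2)*(s + 2) + 2*12**(s + 1/2)*sqrt(2)*(8*s + (2*s + 1)**2 + 8) + 6*18**(s + 1/2)*(s + 2)*(2*s + 1)*log(3) - 12*18**(s + 1/2)*(s + 2) + 12*18**(s + 1/2)*(s + 2)*log(3) + 3**(s + 1/2)*(s + 2)*(8*s + (2*s + 1)**2 + 8)*uppergamma(s + 1/2, 6))/(6*(s + 2)*(8*s + (2*s + 1)**2 + 8))
  Re(s) > -2

strip the shared t-power: t**(3/2) on [0, 2); t*log(t) on [2, 3); exp(-2*t) on [3, ∞)
along the cuts 2, 3, ℳ[f](s) splits into 3 integrals
segment 0 to 2 holds t**2; add its integral
piece [2, 3): integrate t**(3/2)*log(t) against the kernel
∫ over [3, ∞) of sqrt(t)*exp(-2*t)·t^(s-1) joins the sum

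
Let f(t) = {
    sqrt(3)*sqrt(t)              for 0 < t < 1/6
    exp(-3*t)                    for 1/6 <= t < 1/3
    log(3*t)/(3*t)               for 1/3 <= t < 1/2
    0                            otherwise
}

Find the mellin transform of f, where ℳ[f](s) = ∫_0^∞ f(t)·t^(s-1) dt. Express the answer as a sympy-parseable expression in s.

(3*2**s*(2*s + 1)*(s**2 - 2*s + 1)*uppergamma(s, 1/2) - 3*2**s*(2*s + 1)*(s**2 - 2*s + 1)*uppergamma(s, 1) + 3*2**s*(2*s + 1) + 3**s*s*(2*s + 1)*(-2*log(2) + 2*log(3)) - 2*3**s*(2*s + 1) + 3**s*(2*s + 1)*(-2*log(3) + 2*log(2)) + 3*sqrt(2)*(s**2 - 2*s + 1))/(3*6**s*(2*s + 1)*(s**2 - 2*s + 1))
  Re(s) > -1/2

strip the common scale on t: sqrt(t) on [0, 1/2); exp(-t) on [1/2, 1); log(t)/t on [1, 3/2)
along the cuts 1/6, 1/3, ℳ[f](s) splits into 3 integrals
on [0, 1/6) integrate f = sqrt(3)*sqrt(t) against the kernel
between 1/6 and 1/3 the integrand is exp(-3*t)·t^(s-1)
the [1/3, 1/2) slice contributes ∫ log(3*t)/(3*t)·t^(s-1) dt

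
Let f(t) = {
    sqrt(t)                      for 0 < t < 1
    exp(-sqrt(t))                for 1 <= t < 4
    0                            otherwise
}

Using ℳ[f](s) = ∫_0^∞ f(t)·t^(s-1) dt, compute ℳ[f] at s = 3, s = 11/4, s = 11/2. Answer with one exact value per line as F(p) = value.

the power substitution comes off first: t on [0, 1); exp(-t) on [1, 2)
linearity at 1 turns ℳ[f](s) into 2 summed integrals
for t in [0, 1): the term is ∫ sqrt(t)·t^(s-1)
on [1, 4): add ∫ exp(-sqrt(t))·t^(s-1) dt

F(3) = -1744*exp(-2) + 2/7 + 652*exp(-1)
F(11/4) = (-105170*sqrt(2) + (-12285*sqrt(pi)*erfc(sqrt(2)) + 64 + 12285*sqrt(pi)*erfc(1))*exp(2) + 49790*E)*exp(-2)/208
F(11/2) = -53626368*exp(-2) + 1/6 + 19728202*exp(-1)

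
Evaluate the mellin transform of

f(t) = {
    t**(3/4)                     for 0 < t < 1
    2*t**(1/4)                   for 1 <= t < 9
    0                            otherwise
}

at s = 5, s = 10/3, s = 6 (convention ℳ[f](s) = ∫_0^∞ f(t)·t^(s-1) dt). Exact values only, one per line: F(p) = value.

back out the power substitution: t**(3/2) on [0, 1); 2*sqrt(t) on [1, 3)
slice at 1, transform all 2 pieces, and sum them
between 0 and 1 the integrand is t**(3/4)·t^(s-1)
piece [1, 9): integrate 2*t**(1/4) against the kernel

F(5) = -100/483 + 157464*sqrt(3)/7
F(10/3) = -660/2107 + 52488*3**(1/6)/43
F(6) = -116/675 + 4251528*sqrt(3)/25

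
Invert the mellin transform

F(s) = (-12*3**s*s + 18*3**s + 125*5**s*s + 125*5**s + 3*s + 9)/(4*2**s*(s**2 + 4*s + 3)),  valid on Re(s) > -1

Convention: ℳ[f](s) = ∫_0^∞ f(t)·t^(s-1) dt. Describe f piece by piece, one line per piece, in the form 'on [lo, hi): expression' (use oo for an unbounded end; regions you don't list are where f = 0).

f breaks at 1/2, 3/2 into 3 integrals to sum
piece [0, 1/2): integrate 4*t against the kernel
∫ over [1/2, 3/2) of 5*t/2·t^(s-1) joins the sum
segment [3/2, 5/2) carries 2*t**3; integrate it

on [0, 1/2): 4*t
on [1/2, 3/2): 5*t/2
on [3/2, 5/2): 2*t**3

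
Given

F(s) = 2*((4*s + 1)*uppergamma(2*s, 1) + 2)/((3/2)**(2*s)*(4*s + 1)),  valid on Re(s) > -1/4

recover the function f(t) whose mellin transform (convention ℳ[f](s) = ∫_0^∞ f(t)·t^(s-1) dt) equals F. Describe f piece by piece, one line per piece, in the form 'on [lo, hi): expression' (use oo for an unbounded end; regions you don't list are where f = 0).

on [0, 4/9): sqrt(6)*t**(1/4)/2
on [4/9, oo): exp(-3*sqrt(t)/2)

the power substitution comes off first: sqrt(6)*sqrt(t)/2 on [0, 2/3); exp(-3*t/2) on [2/3, ∞)
the common scale on t comes off first: sqrt(t) on [0, 1); exp(-t) on [1, ∞)
decompose at 4/9; ℳ[f](s) sums the 2 pieces' integrals
the [0, 4/9) slice contributes ∫ sqrt(6)*t**(1/4)/2·t^(s-1) dt
piece [4/9, ∞): integrate exp(-3*sqrt(t)/2) against the kernel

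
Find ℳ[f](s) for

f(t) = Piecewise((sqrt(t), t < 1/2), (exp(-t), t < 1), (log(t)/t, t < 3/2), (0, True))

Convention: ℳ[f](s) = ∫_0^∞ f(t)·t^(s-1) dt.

(3*2**s*(2*s + 1)*(s**2 - 2*s + 1)*uppergamma(s, 1/2) - 3*2**s*(2*s + 1)*(s**2 - 2*s + 1)*uppergamma(s, 1) + 3*2**s*(2*s + 1) + 3**s*s*(2*s + 1)*(-2*log(2) + 2*log(3)) - 2*3**s*(2*s + 1) + 3**s*(2*s + 1)*(-2*log(3) + 2*log(2)) + 3*sqrt(2)*(s**2 - 2*s + 1))/(3*2**s*(2*s + 1)*(s**2 - 2*s + 1))
  Re(s) > -1/2

summing 3 kernel integrals split by 1/2, 1 yields ℳ[f](s)
[0, 1/2) adds the kernel integral of sqrt(t)
∫ exp(-t)·t^(s-1) over [1/2, 1)
∫ over [1, 3/2) of log(t)/t·t^(s-1) joins the sum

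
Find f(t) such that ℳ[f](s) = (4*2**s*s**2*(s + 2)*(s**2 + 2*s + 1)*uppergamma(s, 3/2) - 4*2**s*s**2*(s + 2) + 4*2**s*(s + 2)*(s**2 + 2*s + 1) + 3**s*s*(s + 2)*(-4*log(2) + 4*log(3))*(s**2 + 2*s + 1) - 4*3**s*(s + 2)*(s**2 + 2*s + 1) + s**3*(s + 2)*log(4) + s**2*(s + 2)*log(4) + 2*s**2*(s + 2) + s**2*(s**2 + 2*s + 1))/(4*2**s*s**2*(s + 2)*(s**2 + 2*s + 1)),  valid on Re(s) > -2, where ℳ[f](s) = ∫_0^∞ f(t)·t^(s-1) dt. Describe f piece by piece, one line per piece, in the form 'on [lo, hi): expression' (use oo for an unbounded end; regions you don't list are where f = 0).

on [0, 1/2): t**2
on [1/2, 1): t*log(t)
on [1, 3/2): log(t)
on [3/2, oo): exp(-t)

f breaks at 1/2, 1, 3/2 into 4 integrals to sum
the [0, 1/2) slice contributes ∫ t**2·t^(s-1) dt
segment 1/2 to 1 holds t*log(t); add its integral
between 1 and 3/2 the integrand is log(t)·t^(s-1)
for t in [3/2, ∞): the term is ∫ exp(-t)·t^(s-1)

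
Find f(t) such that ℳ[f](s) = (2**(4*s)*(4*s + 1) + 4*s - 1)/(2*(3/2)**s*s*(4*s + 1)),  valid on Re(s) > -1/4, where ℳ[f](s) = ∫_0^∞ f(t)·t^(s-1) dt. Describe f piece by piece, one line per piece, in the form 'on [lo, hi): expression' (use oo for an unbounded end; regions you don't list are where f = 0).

reversing the common scale on t: t**(1/4) on [0, 1); 1/2 on [1, 16)
the power substitution comes off first: sqrt(t) on [0, 1); 1/2 on [1, 4)
strip the power substitution: t on [0, 1); 1/2 on [1, 2)
slice at 2/3, transform all 2 pieces, and sum them
over [0, 2/3), the kernel integral of 2**(3/4)*3**(1/4)*t**(1/4)/2 enters the sum
piece [2/3, 32/3): integrate 1/2 against the kernel

on [0, 2/3): 2**(3/4)*3**(1/4)*t**(1/4)/2
on [2/3, 32/3): 1/2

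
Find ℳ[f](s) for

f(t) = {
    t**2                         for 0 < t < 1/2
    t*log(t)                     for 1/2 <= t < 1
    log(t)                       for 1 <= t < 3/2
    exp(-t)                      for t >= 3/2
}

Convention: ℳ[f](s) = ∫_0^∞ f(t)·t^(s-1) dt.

(4*2**s*s**2*(s + 2)*(s**2 + 2*s + 1)*uppergamma(s, 3/2) - 4*2**s*s**2*(s + 2) + 4*2**s*(s + 2)*(s**2 + 2*s + 1) + 3**s*s*(s + 2)*(-4*log(2) + 4*log(3))*(s**2 + 2*s + 1) - 4*3**s*(s + 2)*(s**2 + 2*s + 1) + s**3*(s + 2)*log(4) + s**2*(s + 2)*log(4) + 2*s**2*(s + 2) + s**2*(s**2 + 2*s + 1))/(4*2**s*s**2*(s + 2)*(s**2 + 2*s + 1))
  Re(s) > -2

along the cuts 1/2, 1, 3/2, ℳ[f](s) splits into 4 integrals
between 0 and 1/2 the integrand is t**2·t^(s-1)
piece [1/2, 1): integrate t*log(t) against the kernel
segment [1, 3/2) carries log(t); integrate it
on [3/2, ∞): add ∫ exp(-t)·t^(s-1) dt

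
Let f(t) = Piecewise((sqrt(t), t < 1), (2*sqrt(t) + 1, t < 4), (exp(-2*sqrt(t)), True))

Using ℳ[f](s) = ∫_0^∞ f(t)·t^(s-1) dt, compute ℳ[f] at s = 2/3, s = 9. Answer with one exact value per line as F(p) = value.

F(2/3) = -33/14 + 2**(2/3)*uppergamma(4/3, 4)/2 + 69*2**(1/3)/7
F(9) = 2650563/19 + 592647422623*exp(-4)/4

peel off the power substitution: t on [0, 1); 2*t + 1 on [1, 2); exp(-2*t) on [2, ∞)
summing 3 kernel integrals split by 1, 4 yields ℳ[f](s)
over [0, 1), the kernel integral of sqrt(t) enters the sum
∫ (2*sqrt(t) + 1)·t^(s-1) over [1, 4)
for t in [4, ∞): the term is ∫ exp(-2*sqrt(t))·t^(s-1)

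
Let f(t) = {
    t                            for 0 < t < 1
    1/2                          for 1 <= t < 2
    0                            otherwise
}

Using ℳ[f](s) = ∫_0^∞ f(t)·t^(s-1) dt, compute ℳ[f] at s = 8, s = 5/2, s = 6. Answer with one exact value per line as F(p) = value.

decompose at 1; ℳ[f](s) sums the 2 pieces' integrals
∫ t·t^(s-1) over [0, 1)
the [1, 2) slice contributes ∫ 1/2·t^(s-1) dt

F(8) = 2311/144
F(5/2) = 3/35 + 4*sqrt(2)/5
F(6) = 151/28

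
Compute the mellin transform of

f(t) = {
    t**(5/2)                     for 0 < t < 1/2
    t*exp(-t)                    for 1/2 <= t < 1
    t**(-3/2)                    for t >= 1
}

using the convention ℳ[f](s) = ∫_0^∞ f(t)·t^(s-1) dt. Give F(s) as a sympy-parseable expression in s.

(4*2**s*(2*s - 3)*(2*s + 5)*uppergamma(s + 1, 1/2) - 4*2**s*(2*s - 3)*(2*s + 5)*uppergamma(s + 1, 1) - 8*2**s*(2*s + 5) + sqrt(2)*(2*s - 3))/(4*2**s*(2*s - 3)*(2*s + 5))
  -5/2 < Re(s) < 3/2

invert the shared t-power to get sqrt(t) on [0, 1/2); exp(-t)/t on [1/2, 1); t**(-7/2) on [1, ∞)
back out the shared t-power: t**(3/2) on [0, 1/2); exp(-t) on [1/2, 1); t**(-5/2) on [1, ∞)
summing 3 kernel integrals split by 1/2, 1 yields ℳ[f](s)
on [0, 1/2) integrate f = t**(5/2) against the kernel
on [1/2, 1): add ∫ t*exp(-t)·t^(s-1) dt
∫ t**(-3/2)·t^(s-1) over [1, ∞)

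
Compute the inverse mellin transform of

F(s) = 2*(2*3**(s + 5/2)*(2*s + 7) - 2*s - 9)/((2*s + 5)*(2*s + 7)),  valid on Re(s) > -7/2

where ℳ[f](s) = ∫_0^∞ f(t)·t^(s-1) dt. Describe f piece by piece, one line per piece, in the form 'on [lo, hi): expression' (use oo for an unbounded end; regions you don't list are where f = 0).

undo the shared t-power: t**(3/2) on [0, 1); 2*sqrt(t) on [1, 3)
cuts at 1: linearity sums the 2 kernel integrals
∫ t**(7/2)·t^(s-1) over [0, 1)
on [1, 3) integrate f = 2*t**(5/2) against the kernel

on [0, 1): t**(7/2)
on [1, 3): 2*t**(5/2)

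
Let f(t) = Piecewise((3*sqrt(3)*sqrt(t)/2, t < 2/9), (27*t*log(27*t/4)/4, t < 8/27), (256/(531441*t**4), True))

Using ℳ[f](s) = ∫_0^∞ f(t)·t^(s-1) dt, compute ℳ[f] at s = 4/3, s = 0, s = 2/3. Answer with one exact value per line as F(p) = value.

F(4/3) = -6**(1/3)*log(3)/21 - 719/10584 + 6**(1/3)/49 + 6**(1/3)*log(2)/21 + 2*6**(5/6)/99 + 32*log(2)/189
F(0) = -31/64 + log(8*sqrt(6)/9) + sqrt(6)
F(2/3) = -6**(2/3)*log(3)/10 - 187/600 + 3*6**(2/3)/50 + 6**(2/3)*log(2)/10 + 8*log(2)/15 + 2*6**(1/6)/7

invert the common scale on t to get 3*sqrt(t)/2 on [0, 2/3); 9*t*log(9*t/4)/4 on [2/3, 8/9); 256/(6561*t**4) on [8/9, ∞)
peel off the common scale on t: sqrt(6)*sqrt(t)/2 on [0, 1); 3*t*log(3*t/2)/2 on [1, 4/3); 16/(81*t**4) on [4/3, ∞)
back out the common scale on t: sqrt(t) on [0, 3/2); t*log(t) on [3/2, 2); t**(-4) on [2, ∞)
f breaks at 2/9, 8/27 into 3 integrals to sum
∫ over [0, 2/9) of 3*sqrt(3)*sqrt(t)/2·t^(s-1) joins the sum
over [2/9, 8/27), the kernel integral of 27*t*log(27*t/4)/4 enters the sum
segment 8/27 to ∞ holds 256/(531441*t**4); add its integral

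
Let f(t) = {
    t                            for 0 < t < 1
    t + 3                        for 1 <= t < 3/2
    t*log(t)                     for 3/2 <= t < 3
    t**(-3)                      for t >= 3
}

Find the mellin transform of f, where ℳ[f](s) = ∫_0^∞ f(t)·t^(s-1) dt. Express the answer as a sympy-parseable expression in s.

decompose at 1, 3/2, 3; ℳ[f](s) sums the 4 pieces' integrals
over [0, 1), the kernel integral of t enters the sum
[1, 3/2) adds the kernel integral of (t + 3)
over [3/2, 3), the kernel integral of t*log(t) enters the sum
the [3, ∞) slice contributes ∫ t**(-3)·t^(s-1) dt

(-162*2**s*s*(s - 3)*(s**2 + 2*s + 1) - 162*2**s*(s - 3)*(s**2 + 2*s + 1) - 81*3**s*s**2*(s - 3)*(s + 1)*log(3) + 81*3**s*s**2*(s - 3)*(s + 1)*log(2) - 81*3**s*s*(s - 3)*(s + 1)*log(3) + 81*3**s*s*(s - 3)*(s + 1)*log(2) + 81*3**s*s*(s - 3)*(s + 1) + 243*3**s*s*(s - 3)*(s**2 + 2*s + 1) + 162*3**s*(s - 3)*(s**2 + 2*s + 1) + 162*6**s*s**2*(s - 3)*(s + 1)*log(3) - 162*6**s*s*(s - 3)*(s + 1) + 162*6**s*s*(s - 3)*(s + 1)*log(3) - 2*6**s*s*(s + 1)*(s**2 + 2*s + 1))/(54*2**s*s*(s - 3)*(s + 1)*(s**2 + 2*s + 1))
  -1 < Re(s) < 3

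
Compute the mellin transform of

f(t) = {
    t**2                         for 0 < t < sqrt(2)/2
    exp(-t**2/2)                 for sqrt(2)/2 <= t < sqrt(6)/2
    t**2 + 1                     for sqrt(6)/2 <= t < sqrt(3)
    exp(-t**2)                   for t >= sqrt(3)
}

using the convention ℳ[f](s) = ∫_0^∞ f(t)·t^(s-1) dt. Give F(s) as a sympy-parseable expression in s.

back out the power substitution: t on [0, 1/2); exp(-t/2) on [1/2, 3/2); t + 1 on [3/2, 3); …
along the cuts sqrt(2)/2, sqrt(6)/2, sqrt(3), ℳ[f](s) splits into 4 integrals
∫ over [0, sqrt(2)/2) of t**2·t^(s-1) joins the sum
segment sqrt(2)/2 to sqrt(6)/2 holds exp(-t**2/2); add its integral
∫ (t**2 + 1)·t^(s-1) over [sqrt(6)/2, sqrt(3))
for t in [sqrt(3), ∞): the term is ∫ exp(-t**2)·t^(s-1)

(sqrt(2)/2)**s*(2**(s/2)*s*(s + 2)*uppergamma(s/2, 3) + 2**s*s*(s + 2)*uppergamma(s/2, 1/4) - 2**s*s*(s + 2)*uppergamma(s/2, 3/4) - 5*3**(s/2)*s - 4*3**(s/2) + 8*6**(s/2)*s + 4*6**(s/2) + s)/(2*s*(s + 2))
  Re(s) > -2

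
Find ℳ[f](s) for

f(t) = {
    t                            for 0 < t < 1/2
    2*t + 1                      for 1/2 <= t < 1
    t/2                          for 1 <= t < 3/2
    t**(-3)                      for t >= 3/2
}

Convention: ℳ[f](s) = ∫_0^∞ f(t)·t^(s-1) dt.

(270*2**s*s**2 - 702*2**s*s - 324*2**s + 49*3**s*s**2 - 275*3**s*s - 162*s**2 + 378*s + 324)/(108*2**s*s*(s**2 - 2*s - 3))
  -1 < Re(s) < 3

decompose at 1/2, 1, 3/2; ℳ[f](s) sums the 4 pieces' integrals
∫ over [0, 1/2) of t·t^(s-1) joins the sum
the [1/2, 1) slice contributes ∫ (2*t + 1)·t^(s-1) dt
for t in [1, 3/2): the term is ∫ t/2·t^(s-1)
for t in [3/2, ∞): the term is ∫ t**(-3)·t^(s-1)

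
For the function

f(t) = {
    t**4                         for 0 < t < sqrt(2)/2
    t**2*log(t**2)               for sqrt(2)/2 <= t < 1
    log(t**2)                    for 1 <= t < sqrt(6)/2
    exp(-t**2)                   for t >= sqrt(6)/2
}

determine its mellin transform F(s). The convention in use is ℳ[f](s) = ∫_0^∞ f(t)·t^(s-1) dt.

strip the power substitution: t**2 on [0, 1/2); t*log(t) on [1/2, 1); log(t) on [1, 3/2); …
split f at sqrt(2)/2, 1, sqrt(6)/2: ℳ[f](s) collects 4 kernel integrals
[0, sqrt(2)/2) adds the kernel integral of t**4
on [sqrt(2)/2, 1): add ∫ t**2*log(t**2)·t^(s-1) dt
the [1, sqrt(6)/2) slice contributes ∫ log(t**2)·t^(s-1) dt
∫ exp(-t**2)·t^(s-1) over [sqrt(6)/2, ∞)

(sqrt(2)/2)**s*(2*2**(s/2)*s**2*(s + 4)*(s**2 + 4*s + 4)*uppergamma(s/2, 3/2) - 8*2**(s/2)*s**2*(s + 4) + 8*2**(s/2)*(s + 4)*(s**2 + 4*s + 4) + 3**(s/2)*s*(s + 4)*(-4*log(2) + 4*log(3))*(s**2 + 4*s + 4) - 8*3**(s/2)*(s + 4)*(s**2 + 4*s + 4) + s**3*(s + 4)*log(4) + 4*s**2*(s + 4)*log(2) + 4*s**2*(s + 4) + s**2*(s**2 + 4*s + 4))/(4*s**2*(s + 4)*(s**2 + 4*s + 4))
  Re(s) > -4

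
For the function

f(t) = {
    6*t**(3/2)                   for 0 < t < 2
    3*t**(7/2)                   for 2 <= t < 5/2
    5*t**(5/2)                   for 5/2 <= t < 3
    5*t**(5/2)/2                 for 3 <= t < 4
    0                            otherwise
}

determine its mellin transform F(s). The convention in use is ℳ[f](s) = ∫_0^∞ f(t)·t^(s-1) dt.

(12*2**(s + 3/2)*(2*s + 5)*(2*s + 7) - 6*2**(s + 7/2)*(2*s + 3)*(2*s + 5) + 5*3**(s + 5/2)*(2*s + 3)*(2*s + 7) + 5*4**(s + 5/2)*(2*s + 3)*(2*s + 7) - 10*(5/2)**(s + 5/2)*(2*s + 3)*(2*s + 7) + 6*(5/2)**(s + 7/2)*(2*s + 3)*(2*s + 5))/((2*s + 3)*(2*s + 5)*(2*s + 7))
  Re(s) > -3/2

treat the 4 regions marked off by 2, 5/2, 3 separately and sum
the [0, 2) slice contributes ∫ 6*t**(3/2)·t^(s-1) dt
segment [2, 5/2) carries 3*t**(7/2); integrate it
segment 5/2 to 3 holds 5*t**(5/2); add its integral
on [3, 4): add ∫ 5*t**(5/2)/2·t^(s-1) dt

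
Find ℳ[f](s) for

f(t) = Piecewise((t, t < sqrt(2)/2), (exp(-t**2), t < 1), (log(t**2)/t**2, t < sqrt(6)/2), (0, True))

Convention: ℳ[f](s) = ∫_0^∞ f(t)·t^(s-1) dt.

(sqrt(2)/2)**s*(3*2**(s/2)*(s + 1)*(s**2 - 4*s + 4)*uppergamma(s/2, 1/2) - 3*2**(s/2)*(s + 1)*(s**2 - 4*s + 4)*uppergamma(s/2, 1) + 12*2**(s/2)*(s + 1) + 3**(s/2)*s*(s + 1)*(-4*log(2) + 4*log(3)) - 8*3**(s/2)*(s + 1) + 3**(s/2)*(s + 1)*(-8*log(3) + 8*log(2)) + 3*sqrt(2)*(s**2 - 4*s + 4))/(6*(s + 1)*(s**2 - 4*s + 4))
  Re(s) > -1

the power substitution comes off first: sqrt(t) on [0, 1/2); exp(-t) on [1/2, 1); log(t)/t on [1, 3/2)
linearity at sqrt(2)/2, 1 turns ℳ[f](s) into 3 summed integrals
the [0, sqrt(2)/2) slice contributes ∫ t·t^(s-1) dt
∫ exp(-t**2)·t^(s-1) over [sqrt(2)/2, 1)
over [1, sqrt(6)/2), the kernel integral of log(t**2)/t**2 enters the sum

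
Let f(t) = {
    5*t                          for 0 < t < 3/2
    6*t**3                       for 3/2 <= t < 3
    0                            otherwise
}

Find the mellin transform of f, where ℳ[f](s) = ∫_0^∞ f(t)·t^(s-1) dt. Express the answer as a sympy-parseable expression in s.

3*(-17*3**s*s + 3*3**s + 216*6**s*s + 216*6**s)/(4*2**s*(s**2 + 4*s + 3))
  Re(s) > -1

f breaks at 3/2 into 2 integrals to sum
the [0, 3/2) slice contributes ∫ 5*t·t^(s-1) dt
for t in [3/2, 3): the term is ∫ 6*t**3·t^(s-1)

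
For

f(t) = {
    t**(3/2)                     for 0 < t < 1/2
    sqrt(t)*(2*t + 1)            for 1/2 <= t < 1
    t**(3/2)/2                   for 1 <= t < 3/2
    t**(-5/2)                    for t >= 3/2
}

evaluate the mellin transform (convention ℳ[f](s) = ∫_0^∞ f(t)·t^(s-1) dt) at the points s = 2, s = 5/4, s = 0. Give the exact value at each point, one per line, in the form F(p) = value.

peel off the shared t-power: t on [0, 1/2); 2*t + 1 on [1/2, 1); t/2 on [1, 3/2); …
treat the 4 regions marked off by 1/2, 1, 3/2 separately and sum
the [0, 1/2) slice contributes ∫ t**(3/2)·t^(s-1) dt
over [1/2, 1), the kernel integral of sqrt(t)*(2*t + 1) enters the sum
piece [1, 3/2): integrate t**(3/2)/2 against the kernel
piece [3/2, ∞): integrate t**(-5/2) against the kernel

F(2) = -19*sqrt(2)/280 + 29/35 + 305*sqrt(6)/336
F(5/4) = 2**(1/4)*(-2610 + 5299*3**(3/4) + 7740*2**(3/4))/13860
F(0) = -7*sqrt(2)/6 + 167*sqrt(6)/540 + 3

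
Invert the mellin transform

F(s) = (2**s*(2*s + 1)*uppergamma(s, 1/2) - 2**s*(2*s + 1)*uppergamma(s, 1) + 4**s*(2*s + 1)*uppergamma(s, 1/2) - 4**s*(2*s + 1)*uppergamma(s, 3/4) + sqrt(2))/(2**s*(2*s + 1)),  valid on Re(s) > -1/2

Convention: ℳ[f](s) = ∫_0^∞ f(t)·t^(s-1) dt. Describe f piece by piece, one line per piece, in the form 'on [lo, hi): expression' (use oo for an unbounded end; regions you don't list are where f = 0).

on [0, 1/2): sqrt(t)
on [1/2, 1): exp(-t)
on [1, 3/2): exp(-t/2)

treat the 3 regions marked off by 1/2, 1 separately and sum
between 0 and 1/2 the integrand is sqrt(t)·t^(s-1)
on [1/2, 1): add ∫ exp(-t)·t^(s-1) dt
on [1, 3/2): add ∫ exp(-t/2)·t^(s-1) dt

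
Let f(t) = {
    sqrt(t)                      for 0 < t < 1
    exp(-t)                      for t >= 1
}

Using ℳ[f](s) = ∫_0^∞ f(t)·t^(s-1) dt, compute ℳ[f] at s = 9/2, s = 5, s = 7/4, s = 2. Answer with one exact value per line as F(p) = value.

F(9/2) = (E*(16 + 525*sqrt(pi)*erfc(1)) + 2110)*exp(-1)/80
F(5) = 2/11 + 65*exp(-1)
F(7/4) = 4/9 + uppergamma(7/4, 1)
F(2) = 2/5 + 2*exp(-1)

integrate the 2 segments split at 1, then add the results
on [0, 1) integrate f = sqrt(t) against the kernel
over [1, ∞), the kernel integral of exp(-t) enters the sum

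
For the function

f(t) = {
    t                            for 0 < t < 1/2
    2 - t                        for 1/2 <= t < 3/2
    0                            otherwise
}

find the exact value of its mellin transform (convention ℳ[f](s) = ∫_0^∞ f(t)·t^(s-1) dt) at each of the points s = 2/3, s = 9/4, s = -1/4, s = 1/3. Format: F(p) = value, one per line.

integrate the 2 segments split at 1/2, then add the results
segment [0, 1/2) carries t; integrate it
on [1/2, 3/2): add ∫ (2 - t)·t^(s-1) dt

F(2/3) = 3*2**(1/3)*(-8 + 7*3**(2/3))/20
F(9/4) = 2**(3/4)*(-34 + 225*3**(1/4))/468
F(-1/4) = 2*2**(1/4)*(14 - 5*3**(3/4))/3
F(1/3) = 3*2**(2/3)*(-14 + 13*3**(1/3))/16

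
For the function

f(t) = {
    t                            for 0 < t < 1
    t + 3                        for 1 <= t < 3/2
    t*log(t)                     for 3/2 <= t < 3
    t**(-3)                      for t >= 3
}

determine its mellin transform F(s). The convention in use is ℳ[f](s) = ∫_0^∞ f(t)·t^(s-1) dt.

(-162*2**s*s*(s - 3)*(s**2 + 2*s + 1) - 162*2**s*(s - 3)*(s**2 + 2*s + 1) - 81*3**s*s**2*(s - 3)*(s + 1)*log(3) + 81*3**s*s**2*(s - 3)*(s + 1)*log(2) - 81*3**s*s*(s - 3)*(s + 1)*log(3) + 81*3**s*s*(s - 3)*(s + 1)*log(2) + 81*3**s*s*(s - 3)*(s + 1) + 243*3**s*s*(s - 3)*(s**2 + 2*s + 1) + 162*3**s*(s - 3)*(s**2 + 2*s + 1) + 162*6**s*s**2*(s - 3)*(s + 1)*log(3) - 162*6**s*s*(s - 3)*(s + 1) + 162*6**s*s*(s - 3)*(s + 1)*log(3) - 2*6**s*s*(s + 1)*(s**2 + 2*s + 1))/(54*2**s*s*(s - 3)*(s + 1)*(s**2 + 2*s + 1))
  -1 < Re(s) < 3

treat the 4 regions marked off by 1, 3/2, 3 separately and sum
segment 0 to 1 holds t; add its integral
the [1, 3/2) slice contributes ∫ (t + 3)·t^(s-1) dt
on [3/2, 3) integrate f = t*log(t) against the kernel
between 3 and ∞ the integrand is t**(-3)·t^(s-1)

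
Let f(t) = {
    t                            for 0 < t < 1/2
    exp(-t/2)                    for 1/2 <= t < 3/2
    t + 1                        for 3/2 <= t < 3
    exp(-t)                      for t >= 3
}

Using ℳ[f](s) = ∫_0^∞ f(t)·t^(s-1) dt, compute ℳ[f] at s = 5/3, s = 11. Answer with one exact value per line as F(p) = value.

F(5/3) = 2**(1/3)*(-279*3**(2/3) - 640*2**(1/3)*uppergamma(5/3, 3/4) + 15 + 160*2**(2/3)*uppergamma(5/3, 3) + 640*2**(1/3)*uppergamma(5/3, 1/4) + 828*6**(2/3))/320
F(11) = -8055338729409*exp(-3/4)/512 + 4080204709/67584 + 72865089*exp(-3) + 4885809916361*exp(-1/4)/512

summing 4 kernel integrals split by 1/2, 3/2, 3 yields ℳ[f](s)
on [0, 1/2): add ∫ t·t^(s-1) dt
∫ over [1/2, 3/2) of exp(-t/2)·t^(s-1) joins the sum
on [3/2, 3): add ∫ (t + 1)·t^(s-1) dt
between 3 and ∞ the integrand is exp(-t)·t^(s-1)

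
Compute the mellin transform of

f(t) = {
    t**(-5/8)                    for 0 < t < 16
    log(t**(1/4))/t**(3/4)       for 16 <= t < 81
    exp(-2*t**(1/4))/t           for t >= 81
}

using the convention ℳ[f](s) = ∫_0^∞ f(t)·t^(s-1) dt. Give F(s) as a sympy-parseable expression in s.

4*6**(4 - 4*s)*(-8*12**(4*s - 4)*(s - 1)*(8*s - 5)*log(2) - 2*12**(4*s - 4)*(8*s - 5)*log(2) + 2*12**(4*s - 4)*(8*s - 5) + 4*12**(4*s - 4)*sqrt(2)*(8*s + 16*(s - 1)**2 - 7) + 12*18**(4*s - 4)*(s - 1)*(8*s - 5)*log(3) - 3*18**(4*s - 4)*(8*s - 5) + 3*18**(4*s - 4)*(8*s - 5)*log(3) + 3**(4*s - 4)*(8*s - 5)*(8*s + 16*(s - 1)**2 - 7)*uppergamma(4*s - 4, 6))/((8*s - 5)*(8*s + 16*(s - 1)**2 - 7))
  Re(s) > 5/8

back out the shared t-power: t**(3/8) on [0, 16); t**(1/4)*log(t**(1/4)) on [16, 81); exp(-2*t**(1/4)) on [81, ∞)
remove the power substitution first: t**(3/4) on [0, 4); sqrt(t)*log(sqrt(t)) on [4, 9); exp(-2*sqrt(t)) on [9, ∞)
peel off the power substitution: t**(3/2) on [0, 2); t*log(t) on [2, 3); exp(-2*t) on [3, ∞)
f breaks at 16, 81 into 3 integrals to sum
the [0, 16) slice contributes ∫ t**(-5/8)·t^(s-1) dt
piece [16, 81): integrate log(t**(1/4))/t**(3/4) against the kernel
on [81, ∞) integrate f = exp(-2*t**(1/4))/t against the kernel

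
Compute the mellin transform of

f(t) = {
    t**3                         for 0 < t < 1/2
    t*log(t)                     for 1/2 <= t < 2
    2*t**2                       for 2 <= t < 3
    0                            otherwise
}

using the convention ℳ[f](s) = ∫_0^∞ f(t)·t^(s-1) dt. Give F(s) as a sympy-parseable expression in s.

(-64*2**(2*s)*(s + 1)**2*(s + 3) + 16*2**(2*s)*(s + 1)*(s + 2)*(s + 3)*log(2) - 16*2**(2*s)*(s + 2)*(s + 3) + 144*6**s*(s + 1)**2*(s + 3) + (s + 1)**2*(s + 2) + 4*(s + 1)*(s + 2)*(s + 3)*log(2) + 4*(s + 2)*(s + 3))/(8*2**s*(s + 1)**2*(s + 2)*(s + 3))
  Re(s) > -3

back out the shared t-power: t**4 on [0, 1/2); t**2*log(t) on [1/2, 2); 2*t**3 on [2, 3)
remove the shared t-power first: t**2 on [0, 1/2); log(t) on [1/2, 2); 2*t on [2, 3)
decompose at 1/2, 2; ℳ[f](s) sums the 3 pieces' integrals
the [0, 1/2) slice contributes ∫ t**3·t^(s-1) dt
piece [1/2, 2): integrate t*log(t) against the kernel
piece [2, 3): integrate 2*t**2 against the kernel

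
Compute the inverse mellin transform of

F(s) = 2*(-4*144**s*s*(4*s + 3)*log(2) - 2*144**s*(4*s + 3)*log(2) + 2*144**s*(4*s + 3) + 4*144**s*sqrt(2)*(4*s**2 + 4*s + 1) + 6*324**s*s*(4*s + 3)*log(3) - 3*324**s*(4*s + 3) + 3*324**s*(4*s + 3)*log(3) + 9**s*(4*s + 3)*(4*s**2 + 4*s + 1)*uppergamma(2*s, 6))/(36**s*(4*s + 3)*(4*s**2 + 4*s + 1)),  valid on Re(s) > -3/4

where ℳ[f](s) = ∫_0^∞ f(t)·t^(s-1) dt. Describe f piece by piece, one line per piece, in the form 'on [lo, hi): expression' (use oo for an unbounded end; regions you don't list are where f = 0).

undo the power substitution: t**(3/2) on [0, 2); t*log(t) on [2, 3); exp(-2*t) on [3, ∞)
breakpoints 4, 9: one integral from each of the 3 segments
∫ over [0, 4) of t**(3/4)·t^(s-1) joins the sum
the [4, 9) slice contributes ∫ sqrt(t)*log(sqrt(t))·t^(s-1) dt
on [9, ∞) integrate f = exp(-2*sqrt(t)) against the kernel

on [0, 4): t**(3/4)
on [4, 9): sqrt(t)*log(sqrt(t))
on [9, oo): exp(-2*sqrt(t))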